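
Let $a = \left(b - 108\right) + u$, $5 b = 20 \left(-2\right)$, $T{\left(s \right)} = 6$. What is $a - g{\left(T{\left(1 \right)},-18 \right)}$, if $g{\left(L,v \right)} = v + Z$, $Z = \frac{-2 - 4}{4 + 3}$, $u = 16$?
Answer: $- \frac{568}{7} \approx -81.143$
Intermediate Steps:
$Z = - \frac{6}{7} \approx -0.85714$
$b = -8$ ($b = \frac{20 \left(-2\right)}{5} = \frac{1}{5} \left(-40\right) = -8$)
$g{\left(L,v \right)} = - \frac{6}{7} + v$ ($g{\left(L,v \right)} = v - \frac{6}{7} = - \frac{6}{7} + v$)
$a = -100$ ($a = \left(-8 - 108\right) + 16 = -116 + 16 = -100$)
$a - g{\left(T{\left(1 \right)},-18 \right)} = -100 - \left(- \frac{6}{7} - 18\right) = -100 - - \frac{132}{7} = -100 + \frac{132}{7} = - \frac{568}{7}$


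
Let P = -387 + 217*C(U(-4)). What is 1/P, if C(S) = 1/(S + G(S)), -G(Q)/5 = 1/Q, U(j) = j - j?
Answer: -1/387 ≈ -0.0025840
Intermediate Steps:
U(j) = 0
G(Q) = -5/Q
C(S) = 1/(S - 5/S)
P = -387 (P = -387 + 217*(0/(-5 + 0**2)) = -387 + 217*(0/(-5 + 0)) = -387 + 217*(0/(-5)) = -387 + 217*(0*(-1/5)) = -387 + 217*0 = -387 + 0 = -387)
1/P = 1/(-387) = -1/387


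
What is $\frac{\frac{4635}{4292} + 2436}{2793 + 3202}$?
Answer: $\frac{10459947}{25730540} \approx 0.40652$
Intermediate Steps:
$\frac{\frac{4635}{4292} + 2436}{2793 + 3202} = \frac{4635 \cdot \frac{1}{4292} + 2436}{5995} = \left(\frac{4635}{4292} + 2436\right) \frac{1}{5995} = \frac{10459947}{4292} \cdot \frac{1}{5995} = \frac{10459947}{25730540}$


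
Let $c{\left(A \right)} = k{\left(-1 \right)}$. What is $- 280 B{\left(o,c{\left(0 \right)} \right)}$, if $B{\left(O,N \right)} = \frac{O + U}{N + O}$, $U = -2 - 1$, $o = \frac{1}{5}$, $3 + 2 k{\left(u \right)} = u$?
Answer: $- \frac{3920}{9} \approx -435.56$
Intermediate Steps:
$k{\left(u \right)} = - \frac{3}{2} + \frac{u}{2}$
$c{\left(A \right)} = -2$ ($c{\left(A \right)} = - \frac{3}{2} + \frac{1}{2} \left(-1\right) = - \frac{3}{2} - \frac{1}{2} = -2$)
$o = \frac{1}{5} \approx 0.2$
$U = -3$ ($U = -2 - 1 = -3$)
$B{\left(O,N \right)} = \frac{-3 + O}{N + O}$ ($B{\left(O,N \right)} = \frac{O - 3}{N + O} = \frac{-3 + O}{N + O}$)
$- 280 B{\left(o,c{\left(0 \right)} \right)} = - 280 \frac{-3 + \frac{1}{5}}{-2 + \frac{1}{5}} = - 280 \frac{1}{- \frac{9}{5}} \left(- \frac{14}{5}\right) = - 280 \left(\left(- \frac{5}{9}\right) \left(- \frac{14}{5}\right)\right) = \left(-280\right) \frac{14}{9} = - \frac{3920}{9}$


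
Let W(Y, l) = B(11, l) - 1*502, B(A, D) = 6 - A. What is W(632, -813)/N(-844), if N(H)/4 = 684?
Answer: -169/912 ≈ -0.18531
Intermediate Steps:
N(H) = 2736 (N(H) = 4*684 = 2736)
W(Y, l) = -507 (W(Y, l) = (6 - 1*11) - 1*502 = (6 - 11) - 502 = -5 - 502 = -507)
W(632, -813)/N(-844) = -507/2736 = -507*1/2736 = -169/912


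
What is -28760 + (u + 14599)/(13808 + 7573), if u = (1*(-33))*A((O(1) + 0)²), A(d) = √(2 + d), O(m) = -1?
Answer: -614902961/21381 - 11*√3/7127 ≈ -28759.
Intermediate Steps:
u = -33*√3 (u = (1*(-33))*√(2 + (-1 + 0)²) = -33*√(2 + (-1)²) = -33*√(2 + 1) = -33*√3 ≈ -57.158)
-28760 + (u + 14599)/(13808 + 7573) = -28760 + (-33*√3 + 14599)/(13808 + 7573) = -28760 + (14599 - 33*√3)/21381 = -28760 + (14599 - 33*√3)*(1/21381) = -28760 + (14599/21381 - 11*√3/7127) = -614902961/21381 - 11*√3/7127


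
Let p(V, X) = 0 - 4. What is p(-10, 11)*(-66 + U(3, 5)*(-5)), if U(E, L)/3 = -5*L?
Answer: -1236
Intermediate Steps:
p(V, X) = -4
U(E, L) = -15*L (U(E, L) = 3*(-5*L) = -15*L)
p(-10, 11)*(-66 + U(3, 5)*(-5)) = -4*(-66 - 15*5*(-5)) = -4*(-66 - 75*(-5)) = -4*(-66 + 375) = -4*309 = -1236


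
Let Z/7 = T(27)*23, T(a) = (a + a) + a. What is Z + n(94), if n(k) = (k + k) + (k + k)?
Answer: 13417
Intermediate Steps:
T(a) = 3*a (T(a) = 2*a + a = 3*a)
n(k) = 4*k (n(k) = 2*k + 2*k = 4*k)
Z = 13041 (Z = 7*((3*27)*23) = 7*(81*23) = 7*1863 = 13041)
Z + n(94) = 13041 + 4*94 = 13041 + 376 = 13417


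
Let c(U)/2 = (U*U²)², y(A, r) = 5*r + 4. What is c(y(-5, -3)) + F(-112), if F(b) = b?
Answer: 3543010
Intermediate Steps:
y(A, r) = 4 + 5*r
c(U) = 2*U⁶ (c(U) = 2*(U*U²)² = 2*(U³)² = 2*U⁶)
c(y(-5, -3)) + F(-112) = 2*(4 + 5*(-3))⁶ - 112 = 2*(4 - 15)⁶ - 112 = 2*(-11)⁶ - 112 = 2*1771561 - 112 = 3543122 - 112 = 3543010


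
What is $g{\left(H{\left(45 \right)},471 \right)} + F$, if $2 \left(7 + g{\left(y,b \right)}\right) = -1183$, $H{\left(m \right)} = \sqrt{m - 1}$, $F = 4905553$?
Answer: $\frac{9809909}{2} \approx 4.905 \cdot 10^{6}$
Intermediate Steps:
$H{\left(m \right)} = \sqrt{-1 + m}$
$g{\left(y,b \right)} = - \frac{1197}{2}$ ($g{\left(y,b \right)} = -7 + \frac{1}{2} \left(-1183\right) = -7 - \frac{1183}{2} = - \frac{1197}{2}$)
$g{\left(H{\left(45 \right)},471 \right)} + F = - \frac{1197}{2} + 4905553 = \frac{9809909}{2}$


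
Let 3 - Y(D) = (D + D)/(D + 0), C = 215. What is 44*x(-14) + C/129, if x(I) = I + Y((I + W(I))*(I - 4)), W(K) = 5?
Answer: -1711/3 ≈ -570.33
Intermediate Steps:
Y(D) = 1 (Y(D) = 3 - (D + D)/(D + 0) = 3 - 2*D/D = 3 - 1*2 = 3 - 2 = 1)
x(I) = 1 + I (x(I) = I + 1 = 1 + I)
44*x(-14) + C/129 = 44*(1 - 14) + 215/129 = 44*(-13) + 215*(1/129) = -572 + 5/3 = -1711/3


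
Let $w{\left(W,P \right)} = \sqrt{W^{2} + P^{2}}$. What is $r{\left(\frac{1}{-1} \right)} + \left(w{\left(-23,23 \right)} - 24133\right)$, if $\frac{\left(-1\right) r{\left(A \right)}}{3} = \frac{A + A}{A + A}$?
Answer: $-24136 + 23 \sqrt{2} \approx -24103.0$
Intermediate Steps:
$w{\left(W,P \right)} = \sqrt{P^{2} + W^{2}}$
$r{\left(A \right)} = -3$ ($r{\left(A \right)} = - 3 \frac{A + A}{A + A} = - 3 \frac{2 A}{2 A} = - 3 \cdot 2 A \frac{1}{2 A} = \left(-3\right) 1 = -3$)
$r{\left(\frac{1}{-1} \right)} + \left(w{\left(-23,23 \right)} - 24133\right) = -3 + \left(\sqrt{23^{2} + \left(-23\right)^{2}} - 24133\right) = -3 - \left(24133 - \sqrt{529 + 529}\right) = -3 - \left(24133 - \sqrt{1058}\right) = -3 - \left(24133 - 23 \sqrt{2}\right) = -24136 + 23 \sqrt{2}$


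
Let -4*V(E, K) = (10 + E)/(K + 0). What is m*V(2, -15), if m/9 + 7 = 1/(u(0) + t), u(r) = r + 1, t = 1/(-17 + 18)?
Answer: -117/10 ≈ -11.700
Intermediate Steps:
t = 1 (t = 1/1 = 1)
u(r) = 1 + r
V(E, K) = -(10 + E)/(4*K) (V(E, K) = -(10 + E)/(4*(K + 0)) = -(10 + E)/(4*K))
m = -117/2 (m = -63 + 9/((1 + 0) + 1) = -63 + 9/(1 + 1) = -63 + 9/2 = -117/2 ≈ -58.500)
m*V(2, -15) = -117*(-10 - 1*2)/(8*(-15)) = -117*(-1)*(-10 - 2)/(8*15) = -117*(-1)*(-12)/(8*15) = -117/2*1/5 = -117/10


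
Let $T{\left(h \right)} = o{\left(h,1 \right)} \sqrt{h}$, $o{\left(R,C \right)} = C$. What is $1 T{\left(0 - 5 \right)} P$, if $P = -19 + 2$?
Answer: $- 17 i \sqrt{5} \approx - 38.013 i$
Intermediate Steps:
$P = -17$
$T{\left(h \right)} = \sqrt{h}$ ($T{\left(h \right)} = 1 \sqrt{h} = \sqrt{h}$)
$1 T{\left(0 - 5 \right)} P = 1 \sqrt{0 - 5} \left(-17\right) = 1 \sqrt{-5} \left(-17\right) = 1 i \sqrt{5} \left(-17\right) = i \sqrt{5} \left(-17\right) = - 17 i \sqrt{5}$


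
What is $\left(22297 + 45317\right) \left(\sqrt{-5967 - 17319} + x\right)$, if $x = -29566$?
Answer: $-1999075524 + 67614 i \sqrt{23286} \approx -1.9991 \cdot 10^{9} + 1.0318 \cdot 10^{7} i$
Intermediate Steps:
$\left(22297 + 45317\right) \left(\sqrt{-5967 - 17319} + x\right) = \left(22297 + 45317\right) \left(\sqrt{-5967 - 17319} - 29566\right) = 67614 \left(\sqrt{-23286} - 29566\right) = 67614 \left(i \sqrt{23286} - 29566\right) = 67614 \left(-29566 + i \sqrt{23286}\right) = -1999075524 + 67614 i \sqrt{23286}$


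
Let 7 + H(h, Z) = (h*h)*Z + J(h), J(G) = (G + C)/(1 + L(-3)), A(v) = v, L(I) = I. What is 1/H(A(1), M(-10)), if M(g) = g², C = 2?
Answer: 2/183 ≈ 0.010929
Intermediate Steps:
J(G) = -1 - G/2 (J(G) = (G + 2)/(1 - 3) = (2 + G)/(-2) = (2 + G)*(-½) = -1 - G/2)
H(h, Z) = -8 - h/2 + Z*h² (H(h, Z) = -7 + ((h*h)*Z + (-1 - h/2)) = -7 + (h²*Z + (-1 - h/2)) = -7 + (Z*h² + (-1 - h/2)) = -7 + (-1 - h/2 + Z*h²) = -8 - h/2 + Z*h²)
1/H(A(1), M(-10)) = 1/(-8 - ½*1 + (-10)²*1²) = 1/(-8 - ½ + 100*1) = 1/(-8 - ½ + 100) = 1/(183/2) = 2/183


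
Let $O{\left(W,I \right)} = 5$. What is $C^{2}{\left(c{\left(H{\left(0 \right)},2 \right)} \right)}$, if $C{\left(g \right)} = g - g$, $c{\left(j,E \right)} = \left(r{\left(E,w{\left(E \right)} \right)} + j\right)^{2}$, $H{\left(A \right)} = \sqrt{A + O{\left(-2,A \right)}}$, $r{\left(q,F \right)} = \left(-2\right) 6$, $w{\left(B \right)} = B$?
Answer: $0$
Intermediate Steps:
$r{\left(q,F \right)} = -12$
$H{\left(A \right)} = \sqrt{5 + A}$ ($H{\left(A \right)} = \sqrt{A + 5} = \sqrt{5 + A}$)
$c{\left(j,E \right)} = \left(-12 + j\right)^{2}$
$C{\left(g \right)} = 0$
$C^{2}{\left(c{\left(H{\left(0 \right)},2 \right)} \right)} = 0^{2} = 0$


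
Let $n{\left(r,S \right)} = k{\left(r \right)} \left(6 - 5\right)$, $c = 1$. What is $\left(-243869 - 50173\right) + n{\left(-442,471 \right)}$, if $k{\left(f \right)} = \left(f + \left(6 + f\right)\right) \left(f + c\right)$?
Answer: $93156$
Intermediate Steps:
$k{\left(f \right)} = \left(1 + f\right) \left(6 + 2 f\right)$ ($k{\left(f \right)} = \left(f + \left(6 + f\right)\right) \left(f + 1\right) = \left(6 + 2 f\right) \left(1 + f\right) = \left(1 + f\right) \left(6 + 2 f\right)$)
$n{\left(r,S \right)} = 6 + 2 r^{2} + 8 r$ ($n{\left(r,S \right)} = \left(6 + 2 r^{2} + 8 r\right) \left(6 - 5\right) = \left(6 + 2 r^{2} + 8 r\right) 1 = 6 + 2 r^{2} + 8 r$)
$\left(-243869 - 50173\right) + n{\left(-442,471 \right)} = \left(-243869 - 50173\right) + \left(6 + 2 \left(-442\right)^{2} + 8 \left(-442\right)\right) = -294042 + \left(6 + 2 \cdot 195364 - 3536\right) = -294042 + \left(6 + 390728 - 3536\right) = -294042 + 387198 = 93156$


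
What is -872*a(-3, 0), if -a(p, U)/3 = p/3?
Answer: -2616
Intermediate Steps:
a(p, U) = -p (a(p, U) = -3*p/3 = -p)
-872*a(-3, 0) = -(-872)*(-3) = -872*3 = -2616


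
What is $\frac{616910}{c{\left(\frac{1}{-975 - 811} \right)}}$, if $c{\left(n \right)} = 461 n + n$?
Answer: $- \frac{78700090}{33} \approx -2.3849 \cdot 10^{6}$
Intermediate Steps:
$c{\left(n \right)} = 462 n$
$\frac{616910}{c{\left(\frac{1}{-975 - 811} \right)}} = \frac{616910}{462 \frac{1}{-975 - 811}} = \frac{616910}{462 \frac{1}{-1786}} = \frac{616910}{462 \left(- \frac{1}{1786}\right)} = \frac{616910}{- \frac{231}{893}} = 616910 \left(- \frac{893}{231}\right) = - \frac{78700090}{33}$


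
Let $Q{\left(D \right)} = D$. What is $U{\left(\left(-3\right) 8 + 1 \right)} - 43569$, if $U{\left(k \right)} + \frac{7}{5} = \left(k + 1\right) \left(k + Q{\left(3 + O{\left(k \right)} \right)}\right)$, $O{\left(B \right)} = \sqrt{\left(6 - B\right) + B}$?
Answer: $- \frac{215652}{5} - 22 \sqrt{6} \approx -43184.0$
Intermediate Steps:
$O{\left(B \right)} = \sqrt{6}$
$U{\left(k \right)} = - \frac{7}{5} + \left(1 + k\right) \left(3 + k + \sqrt{6}\right)$ ($U{\left(k \right)} = - \frac{7}{5} + \left(k + 1\right) \left(k + \left(3 + \sqrt{6}\right)\right) = - \frac{7}{5} + \left(1 + k\right) \left(3 + k + \sqrt{6}\right)$)
$U{\left(\left(-3\right) 8 + 1 \right)} - 43569 = \left(\frac{8}{5} + \sqrt{6} + \left(\left(-3\right) 8 + 1\right)^{2} + 4 \left(\left(-3\right) 8 + 1\right) + \left(\left(-3\right) 8 + 1\right) \sqrt{6}\right) - 43569 = \left(\frac{8}{5} + \sqrt{6} + \left(-24 + 1\right)^{2} + 4 \left(-24 + 1\right) + \left(-24 + 1\right) \sqrt{6}\right) - 43569 = \left(\frac{8}{5} + \sqrt{6} + \left(-23\right)^{2} + 4 \left(-23\right) - 23 \sqrt{6}\right) - 43569 = \left(\frac{8}{5} + \sqrt{6} + 529 - 92 - 23 \sqrt{6}\right) - 43569 = \left(\frac{2193}{5} - 22 \sqrt{6}\right) - 43569 = - \frac{215652}{5} - 22 \sqrt{6}$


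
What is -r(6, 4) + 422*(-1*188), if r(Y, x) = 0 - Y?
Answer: -79330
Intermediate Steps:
r(Y, x) = -Y
-r(6, 4) + 422*(-1*188) = -(-1)*6 + 422*(-1*188) = -1*(-6) + 422*(-188) = 6 - 79336 = -79330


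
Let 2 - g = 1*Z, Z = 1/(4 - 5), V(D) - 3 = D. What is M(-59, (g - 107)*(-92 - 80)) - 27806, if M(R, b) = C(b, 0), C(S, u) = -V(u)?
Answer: -27809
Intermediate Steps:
V(D) = 3 + D
Z = -1 (Z = 1/(-1) = -1)
g = 3 (g = 2 - (-1) = 2 - 1*(-1) = 2 + 1 = 3)
C(S, u) = -3 - u (C(S, u) = -(3 + u) = -3 - u)
M(R, b) = -3 (M(R, b) = -3 - 1*0 = -3 + 0 = -3)
M(-59, (g - 107)*(-92 - 80)) - 27806 = -3 - 27806 = -27809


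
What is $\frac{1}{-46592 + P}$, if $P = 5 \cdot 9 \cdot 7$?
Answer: $- \frac{1}{46277} \approx -2.1609 \cdot 10^{-5}$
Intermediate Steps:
$P = 315$ ($P = 45 \cdot 7 = 315$)
$\frac{1}{-46592 + P} = \frac{1}{-46592 + 315} = \frac{1}{-46277} = - \frac{1}{46277}$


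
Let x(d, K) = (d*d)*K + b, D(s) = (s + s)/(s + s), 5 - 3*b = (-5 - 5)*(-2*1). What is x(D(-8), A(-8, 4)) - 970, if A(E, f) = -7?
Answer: -982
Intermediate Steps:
b = -5 (b = 5/3 - (-5 - 5)*(-2*1)/3 = 5/3 - (-10)*(-2)/3 = 5/3 - ⅓*20 = 5/3 - 20/3 = -5)
D(s) = 1 (D(s) = (2*s)/((2*s)) = (2*s)*(1/(2*s)) = 1)
x(d, K) = -5 + K*d² (x(d, K) = (d*d)*K - 5 = d²*K - 5 = K*d² - 5 = -5 + K*d²)
x(D(-8), A(-8, 4)) - 970 = (-5 - 7*1²) - 970 = (-5 - 7*1) - 970 = (-5 - 7) - 970 = -12 - 970 = -982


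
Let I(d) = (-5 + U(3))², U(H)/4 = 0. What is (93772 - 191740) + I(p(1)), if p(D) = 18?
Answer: -97943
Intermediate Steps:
U(H) = 0 (U(H) = 4*0 = 0)
I(d) = 25 (I(d) = (-5 + 0)² = (-5)² = 25)
(93772 - 191740) + I(p(1)) = (93772 - 191740) + 25 = -97968 + 25 = -97943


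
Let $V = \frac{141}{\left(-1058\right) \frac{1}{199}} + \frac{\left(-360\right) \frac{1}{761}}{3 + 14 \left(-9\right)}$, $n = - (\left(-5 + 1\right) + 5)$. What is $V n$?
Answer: $\frac{875341899}{33010658} \approx 26.517$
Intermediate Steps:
$n = -1$ ($n = - (-4 + 5) = \left(-1\right) 1 = -1$)
$V = - \frac{875341899}{33010658}$ ($V = \frac{141}{\left(-1058\right) \frac{1}{199}} + \frac{\left(-360\right) \frac{1}{761}}{3 - 126} = \frac{141}{- \frac{1058}{199}} - \frac{360}{761 \left(-123\right)} = 141 \left(- \frac{199}{1058}\right) - - \frac{120}{31201} = - \frac{28059}{1058} + \frac{120}{31201} = - \frac{875341899}{33010658} \approx -26.517$)
$V n = \left(- \frac{875341899}{33010658}\right) \left(-1\right) = \frac{875341899}{33010658}$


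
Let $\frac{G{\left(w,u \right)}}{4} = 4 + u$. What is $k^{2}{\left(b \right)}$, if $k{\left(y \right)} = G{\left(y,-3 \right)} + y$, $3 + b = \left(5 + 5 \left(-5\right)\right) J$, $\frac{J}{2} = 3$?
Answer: $14161$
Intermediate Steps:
$J = 6$ ($J = 2 \cdot 3 = 6$)
$b = -123$ ($b = -3 + \left(5 + 5 \left(-5\right)\right) 6 = -3 + \left(5 - 25\right) 6 = -3 - 120 = -123$)
$G{\left(w,u \right)} = 16 + 4 u$ ($G{\left(w,u \right)} = 4 \left(4 + u\right) = 16 + 4 u$)
$k{\left(y \right)} = 4 + y$ ($k{\left(y \right)} = \left(16 + 4 \left(-3\right)\right) + y = \left(16 - 12\right) + y = 4 + y$)
$k^{2}{\left(b \right)} = \left(4 - 123\right)^{2} = \left(-119\right)^{2} = 14161$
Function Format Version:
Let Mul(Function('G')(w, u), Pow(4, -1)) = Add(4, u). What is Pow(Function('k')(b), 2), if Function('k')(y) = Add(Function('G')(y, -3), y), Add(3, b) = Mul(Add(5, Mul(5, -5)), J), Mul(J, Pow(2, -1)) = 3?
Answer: 14161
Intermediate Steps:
J = 6 (J = Mul(2, 3) = 6)
b = -123 (b = Add(-3, Mul(Add(5, Mul(5, -5)), 6)) = Add(-3, Mul(Add(5, -25), 6)) = Add(-3, Mul(-20, 6)) = Add(-3, -120) = -123)
Function('G')(w, u) = Add(16, Mul(4, u)) (Function('G')(w, u) = Mul(4, Add(4, u)) = Add(16, Mul(4, u)))
Function('k')(y) = Add(4, y) (Function('k')(y) = Add(Add(16, Mul(4, -3)), y) = Add(Add(16, -12), y) = Add(4, y))
Pow(Function('k')(b), 2) = Pow(Add(4, -123), 2) = Pow(-119, 2) = 14161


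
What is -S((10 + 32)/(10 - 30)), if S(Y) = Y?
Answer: 21/10 ≈ 2.1000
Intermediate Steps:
-S((10 + 32)/(10 - 30)) = -(10 + 32)/(10 - 30) = -42/(-20) = -42*(-1)/20 = -1*(-21/10) = 21/10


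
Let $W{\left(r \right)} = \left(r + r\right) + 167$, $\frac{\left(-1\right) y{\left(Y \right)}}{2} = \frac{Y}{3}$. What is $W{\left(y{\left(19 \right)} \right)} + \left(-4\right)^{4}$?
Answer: $\frac{1193}{3} \approx 397.67$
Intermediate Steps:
$y{\left(Y \right)} = - \frac{2 Y}{3}$ ($y{\left(Y \right)} = - 2 \frac{Y}{3} = - \frac{2 Y}{3}$)
$W{\left(r \right)} = 167 + 2 r$ ($W{\left(r \right)} = 2 r + 167 = 167 + 2 r$)
$W{\left(y{\left(19 \right)} \right)} + \left(-4\right)^{4} = \left(167 + 2 \left(\left(- \frac{2}{3}\right) 19\right)\right) + \left(-4\right)^{4} = \left(167 + 2 \left(- \frac{38}{3}\right)\right) + 256 = \left(167 - \frac{76}{3}\right) + 256 = \frac{425}{3} + 256 = \frac{1193}{3}$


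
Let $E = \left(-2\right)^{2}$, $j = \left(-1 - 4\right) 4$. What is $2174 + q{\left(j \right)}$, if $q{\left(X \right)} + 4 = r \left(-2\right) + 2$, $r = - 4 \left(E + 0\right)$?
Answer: $2204$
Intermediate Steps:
$j = -20$ ($j = \left(-5\right) 4 = -20$)
$E = 4$
$r = -16$ ($r = - 4 \left(4 + 0\right) = \left(-4\right) 4 = -16$)
$q{\left(X \right)} = 30$ ($q{\left(X \right)} = -4 + \left(\left(-16\right) \left(-2\right) + 2\right) = -4 + \left(32 + 2\right) = -4 + 34 = 30$)
$2174 + q{\left(j \right)} = 2174 + 30 = 2204$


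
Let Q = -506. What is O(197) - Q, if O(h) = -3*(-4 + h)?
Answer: -73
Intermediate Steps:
O(h) = 12 - 3*h
O(197) - Q = (12 - 3*197) - 1*(-506) = (12 - 591) + 506 = -579 + 506 = -73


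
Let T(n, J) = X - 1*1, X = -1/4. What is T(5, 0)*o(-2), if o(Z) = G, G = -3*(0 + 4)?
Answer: 15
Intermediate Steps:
X = -1/4 (X = -1*1/4 = -1/4 ≈ -0.25000)
G = -12 (G = -3*4 = -12)
o(Z) = -12
T(n, J) = -5/4 (T(n, J) = -1/4 - 1*1 = -1/4 - 1 = -5/4)
T(5, 0)*o(-2) = -5/4*(-12) = 15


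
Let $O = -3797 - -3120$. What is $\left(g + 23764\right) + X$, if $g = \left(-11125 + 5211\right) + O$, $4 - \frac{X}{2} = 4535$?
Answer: $8111$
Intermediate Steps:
$X = -9062$ ($X = 8 - 9070 = -9062$)
$O = -677$ ($O = -3797 + 3120 = -677$)
$g = -6591$ ($g = \left(-11125 + 5211\right) - 677 = -5914 - 677 = -6591$)
$\left(g + 23764\right) + X = \left(-6591 + 23764\right) - 9062 = 17173 - 9062 = 8111$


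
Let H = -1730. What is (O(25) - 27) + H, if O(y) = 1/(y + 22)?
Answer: -82578/47 ≈ -1757.0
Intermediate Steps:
O(y) = 1/(22 + y)
(O(25) - 27) + H = (1/(22 + 25) - 27) - 1730 = (1/47 - 27) - 1730 = -1268/47 - 1730 = -82578/47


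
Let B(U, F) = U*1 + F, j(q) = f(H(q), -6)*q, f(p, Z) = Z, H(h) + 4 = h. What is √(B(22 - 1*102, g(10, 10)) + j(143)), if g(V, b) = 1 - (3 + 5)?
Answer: 3*I*√105 ≈ 30.741*I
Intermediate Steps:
g(V, b) = -7 (g(V, b) = 1 - 1*8 = 1 - 8 = -7)
H(h) = -4 + h
j(q) = -6*q
B(U, F) = F + U (B(U, F) = U + F = F + U)
√(B(22 - 1*102, g(10, 10)) + j(143)) = √((-7 + (22 - 1*102)) - 6*143) = √((-7 + (22 - 102)) - 858) = √((-7 - 80) - 858) = √(-87 - 858) = √(-945) = 3*I*√105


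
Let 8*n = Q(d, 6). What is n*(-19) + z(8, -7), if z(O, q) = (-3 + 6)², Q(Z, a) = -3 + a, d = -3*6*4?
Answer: 15/8 ≈ 1.8750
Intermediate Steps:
d = -72 (d = -18*4 = -72)
z(O, q) = 9 (z(O, q) = 3² = 9)
n = 3/8 (n = (-3 + 6)/8 = (⅛)*3 = 3/8 ≈ 0.37500)
n*(-19) + z(8, -7) = (3/8)*(-19) + 9 = -57/8 + 9 = 15/8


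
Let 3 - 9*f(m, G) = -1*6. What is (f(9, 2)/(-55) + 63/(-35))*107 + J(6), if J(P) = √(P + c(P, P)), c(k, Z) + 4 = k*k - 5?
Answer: -2140/11 + √33 ≈ -188.80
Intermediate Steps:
c(k, Z) = -9 + k² (c(k, Z) = -4 + (k*k - 5) = -4 + (k² - 5) = -4 + (-5 + k²) = -9 + k²)
J(P) = √(-9 + P + P²) (J(P) = √(P + (-9 + P²)) = √(-9 + P + P²))
f(m, G) = 1 (f(m, G) = ⅓ - (-1)*6/9 = ⅓ - ⅑*(-6) = ⅓ + ⅔ = 1)
(f(9, 2)/(-55) + 63/(-35))*107 + J(6) = (1/(-55) + 63/(-35))*107 + √(-9 + 6 + 6²) = (1*(-1/55) + 63*(-1/35))*107 + √(-9 + 6 + 36) = (-1/55 - 9/5)*107 + √33 = -20/11*107 + √33 = -2140/11 + √33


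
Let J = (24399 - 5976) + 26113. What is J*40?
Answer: 1781440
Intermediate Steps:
J = 44536 (J = 18423 + 26113 = 44536)
J*40 = 44536*40 = 1781440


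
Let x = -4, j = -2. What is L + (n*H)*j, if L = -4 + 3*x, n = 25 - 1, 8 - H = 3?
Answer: -256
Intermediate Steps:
H = 5 (H = 8 - 1*3 = 8 - 3 = 5)
n = 24
L = -16 (L = -4 + 3*(-4) = -4 - 12 = -16)
L + (n*H)*j = -16 + (24*5)*(-2) = -16 + 120*(-2) = -16 - 240 = -256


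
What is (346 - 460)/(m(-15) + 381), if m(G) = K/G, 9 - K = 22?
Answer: -855/2864 ≈ -0.29853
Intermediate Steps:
K = -13 (K = 9 - 1*22 = 9 - 22 = -13)
m(G) = -13/G
(346 - 460)/(m(-15) + 381) = (346 - 460)/(-13/(-15) + 381) = -114/(-13*(-1/15) + 381) = -114/(13/15 + 381) = -114/5728/15 = -114*15/5728 = -855/2864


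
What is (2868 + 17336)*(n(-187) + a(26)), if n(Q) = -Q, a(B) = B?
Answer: 4303452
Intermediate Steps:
(2868 + 17336)*(n(-187) + a(26)) = (2868 + 17336)*(-1*(-187) + 26) = 20204*(187 + 26) = 20204*213 = 4303452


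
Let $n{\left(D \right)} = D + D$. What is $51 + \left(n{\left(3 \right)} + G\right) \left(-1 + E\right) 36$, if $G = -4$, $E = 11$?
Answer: $771$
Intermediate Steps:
$n{\left(D \right)} = 2 D$
$51 + \left(n{\left(3 \right)} + G\right) \left(-1 + E\right) 36 = 51 + \left(2 \cdot 3 - 4\right) \left(-1 + 11\right) 36 = 51 + \left(6 - 4\right) 10 \cdot 36 = 51 + 2 \cdot 10 \cdot 36 = 51 + 20 \cdot 36 = 51 + 720 = 771$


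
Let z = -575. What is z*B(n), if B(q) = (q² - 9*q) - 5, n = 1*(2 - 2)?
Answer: 2875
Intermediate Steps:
n = 0 (n = 1*0 = 0)
B(q) = -5 + q² - 9*q
z*B(n) = -575*(-5 + 0² - 9*0) = -575*(-5 + 0 + 0) = -575*(-5) = 2875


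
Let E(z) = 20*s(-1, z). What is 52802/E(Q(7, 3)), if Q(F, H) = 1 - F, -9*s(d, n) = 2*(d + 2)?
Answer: -237609/20 ≈ -11880.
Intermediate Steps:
s(d, n) = -4/9 - 2*d/9 (s(d, n) = -2*(d + 2)/9 = -2*(2 + d)/9 = -(4 + 2*d)/9 = -4/9 - 2*d/9)
E(z) = -40/9 (E(z) = 20*(-4/9 - 2/9*(-1)) = 20*(-4/9 + 2/9) = 20*(-2/9) = -40/9)
52802/E(Q(7, 3)) = 52802/(-40/9) = 52802*(-9/40) = -237609/20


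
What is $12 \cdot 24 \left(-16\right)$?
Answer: $-4608$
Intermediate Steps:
$12 \cdot 24 \left(-16\right) = 288 \left(-16\right) = -4608$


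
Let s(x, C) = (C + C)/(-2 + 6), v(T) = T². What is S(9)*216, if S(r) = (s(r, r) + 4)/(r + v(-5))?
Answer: 54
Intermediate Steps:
s(x, C) = C/2 (s(x, C) = (2*C)/4 = (2*C)*(¼) = C/2)
S(r) = (4 + r/2)/(25 + r) (S(r) = (r/2 + 4)/(r + (-5)²) = (4 + r/2)/(r + 25) = (4 + r/2)/(25 + r))
S(9)*216 = ((8 + 9)/(2*(25 + 9)))*216 = ((½)*17/34)*216 = ((½)*(1/34)*17)*216 = (¼)*216 = 54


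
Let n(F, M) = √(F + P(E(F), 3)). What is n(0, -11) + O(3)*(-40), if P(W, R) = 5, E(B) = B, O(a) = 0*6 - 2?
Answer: 80 + √5 ≈ 82.236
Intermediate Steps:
O(a) = -2 (O(a) = 0 - 2 = -2)
n(F, M) = √(5 + F) (n(F, M) = √(F + 5) = √(5 + F))
n(0, -11) + O(3)*(-40) = √(5 + 0) - 2*(-40) = √5 + 80 = 80 + √5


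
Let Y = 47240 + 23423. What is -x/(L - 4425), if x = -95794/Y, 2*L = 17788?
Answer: 95794/315792947 ≈ 0.00030334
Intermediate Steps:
L = 8894 (L = (½)*17788 = 8894)
Y = 70663
x = -95794/70663 ≈ -1.3556
-x/(L - 4425) = -(-95794)/(70663*(8894 - 4425)) = -(-95794)/(70663*4469) = -1*(-95794/315792947) = 95794/315792947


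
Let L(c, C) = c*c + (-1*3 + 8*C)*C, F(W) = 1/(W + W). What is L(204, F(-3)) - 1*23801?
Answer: 320683/18 ≈ 17816.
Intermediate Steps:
F(W) = 1/(2*W)
L(c, C) = c² + C*(-3 + 8*C) (L(c, C) = c² + (-3 + 8*C)*C = c² + C*(-3 + 8*C))
L(204, F(-3)) - 1*23801 = (204² - 3/(2*(-3)) + 8*((½)/(-3))²) - 1*23801 = (41616 - 3*(-1)/(2*3) + 8*((½)*(-⅓))²) - 23801 = (41616 - 3*(-⅙) + 8*(-⅙)²) - 23801 = (41616 + ½ + 8*(1/36)) - 23801 = (41616 + ½ + 2/9) - 23801 = 749101/18 - 23801 = 320683/18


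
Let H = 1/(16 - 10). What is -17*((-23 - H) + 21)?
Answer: 221/6 ≈ 36.833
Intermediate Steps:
H = ⅙ (H = 1/6 = ⅙ ≈ 0.16667)
-17*((-23 - H) + 21) = -17*((-23 - 1*⅙) + 21) = -17*((-23 - ⅙) + 21) = -17*(-139/6 + 21) = -17*(-13/6) = 221/6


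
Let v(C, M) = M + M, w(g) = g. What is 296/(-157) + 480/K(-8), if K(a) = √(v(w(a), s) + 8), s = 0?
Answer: -296/157 + 120*√2 ≈ 167.82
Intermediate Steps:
v(C, M) = 2*M
K(a) = 2*√2 (K(a) = √(2*0 + 8) = √(0 + 8) = √8 = 2*√2)
296/(-157) + 480/K(-8) = 296/(-157) + 480/((2*√2)) = 296*(-1/157) + 480*(√2/4) = -296/157 + 120*√2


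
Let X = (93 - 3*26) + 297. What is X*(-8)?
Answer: -2496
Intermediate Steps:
X = 312 (X = (93 - 78) + 297 = 15 + 297 = 312)
X*(-8) = 312*(-8) = -2496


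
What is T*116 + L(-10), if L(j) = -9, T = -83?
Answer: -9637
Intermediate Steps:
T*116 + L(-10) = -83*116 - 9 = -9628 - 9 = -9637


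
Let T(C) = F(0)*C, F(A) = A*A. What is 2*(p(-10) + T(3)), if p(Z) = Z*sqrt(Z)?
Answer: -20*I*sqrt(10) ≈ -63.246*I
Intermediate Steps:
F(A) = A**2
T(C) = 0 (T(C) = 0**2*C = 0*C = 0)
p(Z) = Z**(3/2)
2*(p(-10) + T(3)) = 2*((-10)**(3/2) + 0) = 2*(-10*I*sqrt(10) + 0) = 2*(-10*I*sqrt(10)) = -20*I*sqrt(10)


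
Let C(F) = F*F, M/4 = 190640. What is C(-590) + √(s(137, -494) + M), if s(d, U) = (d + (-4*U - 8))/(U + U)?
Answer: 348100 + 5*√7443662889/494 ≈ 3.4897e+5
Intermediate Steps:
s(d, U) = (-8 + d - 4*U)/(2*U) (s(d, U) = (d + (-8 - 4*U))/((2*U)) = (-8 + d - 4*U)*(1/(2*U)) = (-8 + d - 4*U)/(2*U))
M = 762560 (M = 4*190640 = 762560)
C(F) = F²
C(-590) + √(s(137, -494) + M) = (-590)² + √((½)*(-8 + 137 - 4*(-494))/(-494) + 762560) = 348100 + √((½)*(-1/494)*(-8 + 137 + 1976) + 762560) = 348100 + √((½)*(-1/494)*2105 + 762560) = 348100 + √(-2105/988 + 762560) = 348100 + √(753407175/988) = 348100 + 5*√7443662889/494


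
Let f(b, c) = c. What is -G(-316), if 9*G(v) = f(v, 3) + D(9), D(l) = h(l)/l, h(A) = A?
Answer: -4/9 ≈ -0.44444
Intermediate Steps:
D(l) = 1 (D(l) = l/l = 1)
G(v) = 4/9 (G(v) = (3 + 1)/9 = (⅑)*4 = 4/9)
-G(-316) = -1*4/9 = -4/9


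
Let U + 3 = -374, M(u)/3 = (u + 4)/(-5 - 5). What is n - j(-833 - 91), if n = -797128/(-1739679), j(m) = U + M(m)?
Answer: 176504707/1739679 ≈ 101.46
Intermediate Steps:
M(u) = -6/5 - 3*u/10 (M(u) = 3*((u + 4)/(-5 - 5)) = 3*((4 + u)/(-10)) = 3*((4 + u)*(-1/10)) = 3*(-2/5 - u/10) = -6/5 - 3*u/10)
U = -377 (U = -3 - 374 = -377)
j(m) = -1891/5 - 3*m/10 (j(m) = -377 + (-6/5 - 3*m/10) = -1891/5 - 3*m/10)
n = 797128/1739679 (n = -797128*(-1/1739679) = 797128/1739679 ≈ 0.45820)
n - j(-833 - 91) = 797128/1739679 - (-1891/5 - 3*(-833 - 91)/10) = 797128/1739679 - (-1891/5 - 3/10*(-924)) = 797128/1739679 - (-1891/5 + 1386/5) = 797128/1739679 - 1*(-101) = 797128/1739679 + 101 = 176504707/1739679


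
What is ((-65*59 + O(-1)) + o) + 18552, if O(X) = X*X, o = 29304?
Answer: 44022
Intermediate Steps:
O(X) = X**2
((-65*59 + O(-1)) + o) + 18552 = ((-65*59 + (-1)**2) + 29304) + 18552 = ((-3835 + 1) + 29304) + 18552 = (-3834 + 29304) + 18552 = 25470 + 18552 = 44022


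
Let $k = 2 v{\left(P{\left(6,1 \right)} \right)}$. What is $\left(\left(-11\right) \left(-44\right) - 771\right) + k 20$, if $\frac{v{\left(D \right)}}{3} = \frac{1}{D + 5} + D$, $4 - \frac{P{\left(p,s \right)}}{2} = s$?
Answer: $\frac{4883}{11} \approx 443.91$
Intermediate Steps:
$P{\left(p,s \right)} = 8 - 2 s$
$v{\left(D \right)} = 3 D + \frac{3}{5 + D}$ ($v{\left(D \right)} = 3 \left(\frac{1}{D + 5} + D\right) = 3 \left(\frac{1}{5 + D} + D\right) = 3 \left(D + \frac{1}{5 + D}\right) = 3 D + \frac{3}{5 + D}$)
$k = \frac{402}{11}$ ($k = 2 \frac{3 \left(1 + \left(8 - 2\right)^{2} + 5 \left(8 - 2\right)\right)}{5 + \left(8 - 2\right)} = 2 \frac{3 \left(1 + 6^{2} + 5 \cdot 6\right)}{5 + 6} = 2 \frac{3 \left(1 + 36 + 30\right)}{11} = 2 \cdot 3 \cdot \frac{1}{11} \cdot 67 = 2 \cdot \frac{201}{11} = \frac{402}{11} \approx 36.545$)
$\left(\left(-11\right) \left(-44\right) - 771\right) + k 20 = \left(\left(-11\right) \left(-44\right) - 771\right) + \frac{402}{11} \cdot 20 = \left(484 - 771\right) + \frac{8040}{11} = -287 + \frac{8040}{11} = \frac{4883}{11}$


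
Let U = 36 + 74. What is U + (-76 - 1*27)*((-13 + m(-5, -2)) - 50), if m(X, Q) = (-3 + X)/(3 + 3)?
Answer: 20209/3 ≈ 6736.3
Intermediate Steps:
m(X, Q) = -½ + X/6 (m(X, Q) = (-3 + X)/6 = (-3 + X)*(⅙) = -½ + X/6)
U = 110
U + (-76 - 1*27)*((-13 + m(-5, -2)) - 50) = 110 + (-76 - 1*27)*((-13 + (-½ + (⅙)*(-5))) - 50) = 110 + (-76 - 27)*((-13 + (-½ - ⅚)) - 50) = 110 - 103*((-13 - 4/3) - 50) = 110 - 103*(-43/3 - 50) = 110 - 103*(-193/3) = 110 + 19879/3 = 20209/3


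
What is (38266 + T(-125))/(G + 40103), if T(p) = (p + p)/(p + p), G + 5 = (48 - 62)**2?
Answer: 38267/40294 ≈ 0.94969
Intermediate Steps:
G = 191 (G = -5 + (48 - 62)**2 = -5 + (-14)**2 = -5 + 196 = 191)
T(p) = 1 (T(p) = (2*p)/((2*p)) = (2*p)*(1/(2*p)) = 1)
(38266 + T(-125))/(G + 40103) = (38266 + 1)/(191 + 40103) = 38267/40294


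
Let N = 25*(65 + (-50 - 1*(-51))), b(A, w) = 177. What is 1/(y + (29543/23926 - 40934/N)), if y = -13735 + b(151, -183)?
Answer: -19738950/268086004567 ≈ -7.3629e-5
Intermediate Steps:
y = -13558 (y = -13735 + 177 = -13558)
N = 1650 (N = 25*(65 + (-50 + 51)) = 25*(65 + 1) = 25*66 = 1650)
1/(y + (29543/23926 - 40934/N)) = 1/(-13558 + (29543/23926 - 40934/1650)) = 1/(-13558 + (29543*(1/23926) - 40934*1/1650)) = 1/(-13558 + (29543/23926 - 20467/825)) = 1/(-13558 - 465320467/19738950) = 1/(-268086004567/19738950) = -19738950/268086004567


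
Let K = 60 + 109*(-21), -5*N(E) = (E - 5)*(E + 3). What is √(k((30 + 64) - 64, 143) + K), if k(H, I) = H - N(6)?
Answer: I*√54930/5 ≈ 46.874*I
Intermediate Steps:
N(E) = -(-5 + E)*(3 + E)/5 (N(E) = -(E - 5)*(E + 3)/5 = -(-5 + E)*(3 + E)/5)
k(H, I) = 9/5 + H (k(H, I) = H - (3 - ⅕*6² + (⅖)*6) = H - (3 - ⅕*36 + 12/5) = H - (3 - 36/5 + 12/5) = H - 1*(-9/5) = H + 9/5 = 9/5 + H)
K = -2229 (K = 60 - 2289 = -2229)
√(k((30 + 64) - 64, 143) + K) = √((9/5 + ((30 + 64) - 64)) - 2229) = √((9/5 + (94 - 64)) - 2229) = √((9/5 + 30) - 2229) = √(159/5 - 2229) = √(-10986/5) = I*√54930/5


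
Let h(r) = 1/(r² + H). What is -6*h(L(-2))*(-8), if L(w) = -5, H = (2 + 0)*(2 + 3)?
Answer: 48/35 ≈ 1.3714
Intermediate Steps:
H = 10 (H = 2*5 = 10)
h(r) = 1/(10 + r²) (h(r) = 1/(r² + 10) = 1/(10 + r²))
-6*h(L(-2))*(-8) = -6/(10 + (-5)²)*(-8) = -6/(10 + 25)*(-8) = -6/35*(-8) = 48/35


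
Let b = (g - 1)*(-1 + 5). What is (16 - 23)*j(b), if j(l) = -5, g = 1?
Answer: 35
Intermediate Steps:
b = 0 (b = (1 - 1)*(-1 + 5) = 0*4 = 0)
(16 - 23)*j(b) = (16 - 23)*(-5) = -7*(-5) = 35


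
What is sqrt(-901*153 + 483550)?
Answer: 11*sqrt(2857) ≈ 587.96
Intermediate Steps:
sqrt(-901*153 + 483550) = sqrt(-137853 + 483550) = sqrt(345697) = 11*sqrt(2857)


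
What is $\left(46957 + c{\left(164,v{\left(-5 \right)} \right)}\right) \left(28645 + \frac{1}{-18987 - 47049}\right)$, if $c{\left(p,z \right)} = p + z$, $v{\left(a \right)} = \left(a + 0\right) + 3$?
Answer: $\frac{89130357838061}{66036} \approx 1.3497 \cdot 10^{9}$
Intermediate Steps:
$v{\left(a \right)} = 3 + a$ ($v{\left(a \right)} = a + 3 = 3 + a$)
$\left(46957 + c{\left(164,v{\left(-5 \right)} \right)}\right) \left(28645 + \frac{1}{-18987 - 47049}\right) = \left(46957 + \left(164 + \left(3 - 5\right)\right)\right) \left(28645 + \frac{1}{-18987 - 47049}\right) = \left(46957 + \left(164 - 2\right)\right) \left(28645 + \frac{1}{-66036}\right) = \left(46957 + 162\right) \left(28645 - \frac{1}{66036}\right) = 47119 \cdot \frac{1891601219}{66036} = \frac{89130357838061}{66036}$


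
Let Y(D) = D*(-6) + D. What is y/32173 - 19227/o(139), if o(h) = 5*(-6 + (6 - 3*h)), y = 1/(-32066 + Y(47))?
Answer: 6660361447162/722257950735 ≈ 9.2216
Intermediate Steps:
Y(D) = -5*D (Y(D) = -6*D + D = -5*D)
y = -1/32301 (y = 1/(-32066 - 5*47) = 1/(-32066 - 235) = 1/(-32301) = -1/32301 ≈ -3.0959e-5)
o(h) = -15*h (o(h) = 5*(-3*h) = -15*h)
y/32173 - 19227/o(139) = -1/32301/32173 - 19227/((-15*139)) = -1/32301*1/32173 - 19227/(-2085) = -1/1039220073 - 19227*(-1/2085) = -1/1039220073 + 6409/695 = 6660361447162/722257950735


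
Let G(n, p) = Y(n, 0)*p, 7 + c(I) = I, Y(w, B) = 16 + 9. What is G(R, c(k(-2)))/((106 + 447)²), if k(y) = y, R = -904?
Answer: -225/305809 ≈ -0.00073575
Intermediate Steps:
Y(w, B) = 25
c(I) = -7 + I
G(n, p) = 25*p
G(R, c(k(-2)))/((106 + 447)²) = (25*(-7 - 2))/((106 + 447)²) = (25*(-9))/(553²) = -225/305809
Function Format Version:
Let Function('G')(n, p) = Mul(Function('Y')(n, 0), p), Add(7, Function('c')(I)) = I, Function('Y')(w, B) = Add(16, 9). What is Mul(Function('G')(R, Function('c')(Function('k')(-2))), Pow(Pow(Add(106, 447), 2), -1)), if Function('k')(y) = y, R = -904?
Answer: Rational(-225, 305809) ≈ -0.00073575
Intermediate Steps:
Function('Y')(w, B) = 25
Function('c')(I) = Add(-7, I)
Function('G')(n, p) = Mul(25, p)
Mul(Function('G')(R, Function('c')(Function('k')(-2))), Pow(Pow(Add(106, 447), 2), -1)) = Mul(Mul(25, Add(-7, -2)), Pow(Pow(Add(106, 447), 2), -1)) = Mul(Mul(25, -9), Pow(Pow(553, 2), -1)) = Mul(-225, Pow(305809, -1)) = Mul(-225, Rational(1, 305809)) = Rational(-225, 305809)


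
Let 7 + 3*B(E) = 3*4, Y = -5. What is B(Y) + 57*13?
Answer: 2228/3 ≈ 742.67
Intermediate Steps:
B(E) = 5/3 (B(E) = -7/3 + (3*4)/3 = -7/3 + (⅓)*12 = -7/3 + 4 = 5/3)
B(Y) + 57*13 = 5/3 + 57*13 = 5/3 + 741 = 2228/3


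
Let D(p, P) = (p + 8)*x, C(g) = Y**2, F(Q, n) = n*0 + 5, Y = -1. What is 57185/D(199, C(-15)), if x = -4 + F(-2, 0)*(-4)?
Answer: -57185/4968 ≈ -11.511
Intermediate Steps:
F(Q, n) = 5 (F(Q, n) = 0 + 5 = 5)
x = -24 (x = -4 + 5*(-4) = -4 - 20 = -24)
C(g) = 1 (C(g) = (-1)**2 = 1)
D(p, P) = -192 - 24*p (D(p, P) = (p + 8)*(-24) = (8 + p)*(-24) = -192 - 24*p)
57185/D(199, C(-15)) = 57185/(-192 - 24*199) = 57185/(-192 - 4776) = 57185/(-4968) = 57185*(-1/4968) = -57185/4968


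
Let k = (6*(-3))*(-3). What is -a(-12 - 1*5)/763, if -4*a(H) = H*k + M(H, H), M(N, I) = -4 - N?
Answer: -905/3052 ≈ -0.29653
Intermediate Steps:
k = 54 (k = -18*(-3) = 54)
a(H) = 1 - 53*H/4 (a(H) = -(H*54 + (-4 - H))/4 = -(54*H + (-4 - H))/4 = -(-4 + 53*H)/4 = 1 - 53*H/4)
-a(-12 - 1*5)/763 = -(1 - 53*(-12 - 1*5)/4)/763 = -(1 - 53*(-12 - 5)/4)/763 = -(1 - 53/4*(-17))/763 = -(1 + 901/4)/763 = -905/(4*763) = -1*905/3052 = -905/3052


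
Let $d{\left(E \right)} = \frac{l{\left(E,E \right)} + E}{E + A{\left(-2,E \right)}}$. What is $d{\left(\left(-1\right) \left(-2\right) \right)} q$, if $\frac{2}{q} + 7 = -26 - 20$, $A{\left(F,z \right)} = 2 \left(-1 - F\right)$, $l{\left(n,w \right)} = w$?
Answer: $- \frac{2}{53} \approx -0.037736$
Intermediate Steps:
$A{\left(F,z \right)} = -2 - 2 F$
$q = - \frac{2}{53}$ ($q = \frac{2}{-7 - 46} = \frac{2}{-53} = 2 \left(- \frac{1}{53}\right) = - \frac{2}{53} \approx -0.037736$)
$d{\left(E \right)} = \frac{2 E}{2 + E}$ ($d{\left(E \right)} = \frac{E + E}{E - -2} = \frac{2 E}{E + \left(-2 + 4\right)} = \frac{2 E}{E + 2} = \frac{2 E}{2 + E}$)
$d{\left(\left(-1\right) \left(-2\right) \right)} q = \frac{2 \left(\left(-1\right) \left(-2\right)\right)}{2 - -2} \left(- \frac{2}{53}\right) = 2 \cdot 2 \frac{1}{2 + 2} \left(- \frac{2}{53}\right) = 2 \cdot 2 \cdot \frac{1}{4} \left(- \frac{2}{53}\right) = 1 \left(- \frac{2}{53}\right) = - \frac{2}{53}$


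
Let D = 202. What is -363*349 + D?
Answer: -126485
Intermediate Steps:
-363*349 + D = -363*349 + 202 = -126687 + 202 = -126485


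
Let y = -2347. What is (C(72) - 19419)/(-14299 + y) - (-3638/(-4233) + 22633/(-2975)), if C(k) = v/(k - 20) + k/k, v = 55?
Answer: 103571679311/13085896200 ≈ 7.9148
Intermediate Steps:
C(k) = 1 + 55/(-20 + k) (C(k) = 55/(k - 20) + k/k = 55/(-20 + k) + 1 = 1 + 55/(-20 + k))
(C(72) - 19419)/(-14299 + y) - (-3638/(-4233) + 22633/(-2975)) = ((35 + 72)/(-20 + 72) - 19419)/(-14299 - 2347) - (-3638/(-4233) + 22633/(-2975)) = (107/52 - 19419)/(-16646) - (-3638*(-1/4233) + 22633*(-1/2975)) = ((1/52)*107 - 19419)*(-1/16646) - (214/249 - 22633/2975) = (107/52 - 19419)*(-1/16646) - 1*(-4998967/740775) = -1009681/52*(-1/16646) + 4998967/740775 = 1009681/865592 + 4998967/740775 = 103571679311/13085896200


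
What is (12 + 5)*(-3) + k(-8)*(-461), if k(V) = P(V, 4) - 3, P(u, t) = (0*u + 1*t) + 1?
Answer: -973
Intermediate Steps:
P(u, t) = 1 + t (P(u, t) = (0 + t) + 1 = t + 1 = 1 + t)
k(V) = 2 (k(V) = (1 + 4) - 3 = 5 - 3 = 2)
(12 + 5)*(-3) + k(-8)*(-461) = (12 + 5)*(-3) + 2*(-461) = 17*(-3) - 922 = -51 - 922 = -973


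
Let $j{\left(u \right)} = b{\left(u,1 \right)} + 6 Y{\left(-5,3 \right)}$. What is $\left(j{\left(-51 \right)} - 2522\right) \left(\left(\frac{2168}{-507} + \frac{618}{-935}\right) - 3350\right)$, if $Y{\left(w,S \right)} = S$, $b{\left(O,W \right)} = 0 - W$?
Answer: $\frac{265595323052}{31603} \approx 8.4041 \cdot 10^{6}$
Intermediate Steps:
$b{\left(O,W \right)} = - W$
$j{\left(u \right)} = 17$ ($j{\left(u \right)} = \left(-1\right) 1 + 6 \cdot 3 = -1 + 18 = 17$)
$\left(j{\left(-51 \right)} - 2522\right) \left(\left(\frac{2168}{-507} + \frac{618}{-935}\right) - 3350\right) = \left(17 - 2522\right) \left(\left(\frac{2168}{-507} + \frac{618}{-935}\right) - 3350\right) = - 2505 \left(\left(2168 \left(- \frac{1}{507}\right) + 618 \left(- \frac{1}{935}\right)\right) - 3350\right) = - 2505 \left(\left(- \frac{2168}{507} - \frac{618}{935}\right) - 3350\right) = - 2505 \left(- \frac{2340406}{474045} - 3350\right) = \left(-2505\right) \left(- \frac{1590391156}{474045}\right) = \frac{265595323052}{31603}$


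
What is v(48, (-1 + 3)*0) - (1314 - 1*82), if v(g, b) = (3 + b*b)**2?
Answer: -1223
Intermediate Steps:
v(g, b) = (3 + b**2)**2
v(48, (-1 + 3)*0) - (1314 - 1*82) = (3 + ((-1 + 3)*0)**2)**2 - (1314 - 1*82) = (3 + (2*0)**2)**2 - (1314 - 82) = (3 + 0**2)**2 - 1*1232 = (3 + 0)**2 - 1232 = 3**2 - 1232 = 9 - 1232 = -1223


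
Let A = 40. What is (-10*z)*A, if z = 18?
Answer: -7200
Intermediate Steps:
(-10*z)*A = -10*18*40 = -180*40 = -7200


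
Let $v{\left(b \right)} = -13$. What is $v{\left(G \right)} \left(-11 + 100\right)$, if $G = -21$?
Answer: $-1157$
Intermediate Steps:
$v{\left(G \right)} \left(-11 + 100\right) = - 13 \left(-11 + 100\right) = \left(-13\right) 89 = -1157$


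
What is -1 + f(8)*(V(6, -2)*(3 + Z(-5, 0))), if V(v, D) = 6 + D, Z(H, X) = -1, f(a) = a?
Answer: 63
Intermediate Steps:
-1 + f(8)*(V(6, -2)*(3 + Z(-5, 0))) = -1 + 8*((6 - 2)*(3 - 1)) = -1 + 8*(4*2) = -1 + 8*8 = -1 + 64 = 63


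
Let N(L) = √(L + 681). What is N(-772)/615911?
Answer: I*√91/615911 ≈ 1.5488e-5*I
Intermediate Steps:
N(L) = √(681 + L)
N(-772)/615911 = √(681 - 772)/615911 = √(-91)*(1/615911) = (I*√91)*(1/615911) = I*√91/615911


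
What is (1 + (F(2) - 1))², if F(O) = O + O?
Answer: 16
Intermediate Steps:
F(O) = 2*O
(1 + (F(2) - 1))² = (1 + (2*2 - 1))² = (1 + (4 - 1))² = (1 + 3)² = 4² = 16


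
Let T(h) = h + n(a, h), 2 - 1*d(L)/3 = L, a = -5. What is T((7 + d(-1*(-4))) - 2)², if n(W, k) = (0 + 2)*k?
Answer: 9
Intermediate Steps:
n(W, k) = 2*k
d(L) = 6 - 3*L
T(h) = 3*h (T(h) = h + 2*h = 3*h)
T((7 + d(-1*(-4))) - 2)² = (3*((7 + (6 - (-3)*(-4))) - 2))² = (3*((7 + (6 - 3*4)) - 2))² = (3*((7 + (6 - 12)) - 2))² = (3*((7 - 6) - 2))² = (3*(1 - 2))² = (3*(-1))² = (-3)² = 9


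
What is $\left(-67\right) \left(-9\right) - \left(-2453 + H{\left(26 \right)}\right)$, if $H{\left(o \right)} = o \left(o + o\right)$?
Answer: $1704$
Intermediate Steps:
$H{\left(o \right)} = 2 o^{2}$ ($H{\left(o \right)} = o 2 o = 2 o^{2}$)
$\left(-67\right) \left(-9\right) - \left(-2453 + H{\left(26 \right)}\right) = \left(-67\right) \left(-9\right) - \left(-2453 + 2 \cdot 26^{2}\right) = 603 - \left(-2453 + 2 \cdot 676\right) = 603 - \left(-2453 + 1352\right) = 603 - -1101 = 603 + 1101 = 1704$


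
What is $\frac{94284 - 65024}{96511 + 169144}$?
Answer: $\frac{5852}{53131} \approx 0.11014$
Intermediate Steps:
$\frac{94284 - 65024}{96511 + 169144} = \frac{29260}{265655} = 29260 \cdot \frac{1}{265655} = \frac{5852}{53131}$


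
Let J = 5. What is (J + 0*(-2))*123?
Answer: 615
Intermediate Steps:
(J + 0*(-2))*123 = (5 + 0*(-2))*123 = (5 + 0)*123 = 5*123 = 615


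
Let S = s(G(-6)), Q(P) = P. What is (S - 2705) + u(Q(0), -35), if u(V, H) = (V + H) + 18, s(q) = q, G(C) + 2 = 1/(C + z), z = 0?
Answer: -16345/6 ≈ -2724.2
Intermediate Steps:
G(C) = -2 + 1/C (G(C) = -2 + 1/(C + 0) = -2 + 1/C)
u(V, H) = 18 + H + V (u(V, H) = (H + V) + 18 = 18 + H + V)
S = -13/6 (S = -2 + 1/(-6) = -2 - 1/6 = -13/6 ≈ -2.1667)
(S - 2705) + u(Q(0), -35) = (-13/6 - 2705) + (18 - 35 + 0) = -16243/6 - 17 = -16345/6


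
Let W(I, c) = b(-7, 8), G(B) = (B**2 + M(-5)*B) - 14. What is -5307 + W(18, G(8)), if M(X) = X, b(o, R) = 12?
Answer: -5295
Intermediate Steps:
G(B) = -14 + B**2 - 5*B (G(B) = (B**2 - 5*B) - 14 = -14 + B**2 - 5*B)
W(I, c) = 12
-5307 + W(18, G(8)) = -5307 + 12 = -5295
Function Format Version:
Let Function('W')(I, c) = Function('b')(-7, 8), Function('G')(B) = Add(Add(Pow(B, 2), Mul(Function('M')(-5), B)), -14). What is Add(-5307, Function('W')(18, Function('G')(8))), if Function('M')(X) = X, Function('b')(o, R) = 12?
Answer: -5295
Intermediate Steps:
Function('G')(B) = Add(-14, Pow(B, 2), Mul(-5, B)) (Function('G')(B) = Add(Add(Pow(B, 2), Mul(-5, B)), -14) = Add(-14, Pow(B, 2), Mul(-5, B)))
Function('W')(I, c) = 12
Add(-5307, Function('W')(18, Function('G')(8))) = Add(-5307, 12) = -5295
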